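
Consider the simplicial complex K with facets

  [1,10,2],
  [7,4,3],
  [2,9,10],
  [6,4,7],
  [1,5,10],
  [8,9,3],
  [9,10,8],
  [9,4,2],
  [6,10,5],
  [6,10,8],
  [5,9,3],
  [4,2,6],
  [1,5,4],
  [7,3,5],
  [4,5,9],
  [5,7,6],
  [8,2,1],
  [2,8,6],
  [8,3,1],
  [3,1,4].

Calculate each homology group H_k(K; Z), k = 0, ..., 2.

Take the total order 1 < 2 < 3 < 4 < 5 < 6 < 7 < 8 < 9 < 10 on the vertex set. Then K (dimension 2) consists of the simplices:

  0-simplices (10): [1], [2], [3], [4], [5], [6], [7], [8], [9], [10]
  1-simplices (30): (30 of them)
  2-simplices (20): (20 of them)

giving chain groups C_0 ≅ Z^10, C_1 ≅ Z^30, C_2 ≅ Z^20.

∂_1: C_1 → C_0 sends each edge [p,q] (with p < q) to q − p. For instance
  ∂[2,10] = [10] − [2].
This gives a 10×30 integer matrix of rank 9; reducing to Smith normal form yields diagonal entries (1,1,1,1,1,1,1,1,1).

∂_2: C_2 → C_1 sends each 2-simplex [p,q,r] to [q,r] − [p,r] + [p,q]. For instance
  ∂[1,5,10] = [5,10] − [1,10] + [1,5],
  ∂[4,5,9] = [5,9] − [4,9] + [4,5].
As a 30×20 matrix over Z this has rank 20, with invariant factors (1,1,1,1,1,1,1,1,1,1,1,1,1,1,1,1,1,1,1,2).

Now H_k = ker ∂_k / im ∂_{k+1}, so:

  H_0: rank C_0 − rank ∂_1 = 10 − 9 = 1, and the invariant factors of ∂_1 are all 1, so H_0 ≅ Z.
  H_1: rank ker ∂_1 − rank ∂_2 = (30 − 9) − 20 = 1, and ∂_2 has invariant factor 2 > 1, so H_1 ≅ Z × Z/2.
  H_2: rank ker ∂_2 − rank ∂_3 = (20 − 20) − 0 = 0, and there is no ∂_3, so H_2 ≅ 0.

H_0 = Z,  H_1 = Z × Z/2,  H_2 = 0.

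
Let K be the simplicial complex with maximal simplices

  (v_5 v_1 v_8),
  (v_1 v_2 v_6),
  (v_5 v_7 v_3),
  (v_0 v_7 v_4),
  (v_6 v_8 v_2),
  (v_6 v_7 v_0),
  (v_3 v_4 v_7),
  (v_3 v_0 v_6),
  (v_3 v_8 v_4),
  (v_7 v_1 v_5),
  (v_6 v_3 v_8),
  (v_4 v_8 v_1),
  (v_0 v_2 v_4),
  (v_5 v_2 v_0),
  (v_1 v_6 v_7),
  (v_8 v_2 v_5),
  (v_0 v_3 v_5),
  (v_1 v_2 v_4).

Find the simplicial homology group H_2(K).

H_2 ≅ 0.

Fix the vertex order v_0 < v_1 < v_2 < v_3 < v_4 < v_5 < v_6 < v_7 < v_8 and write every simplex with vertices in increasing order. Then dim K = 2 and the simplices of K are:

  0-simplices (9): [v_0], [v_1], [v_2], [v_3], [v_4], [v_5], [v_6], [v_7], [v_8]
  1-simplices (27): (27 of them)
  2-simplices (18): (18 of them)

so the chain groups are C_0 ≅ Z^9, C_1 ≅ Z^27, C_2 ≅ Z^18.

∂_1: C_1 → C_0 sends each edge [p,q] (with p < q) to q − p.
This gives a 9×27 integer matrix of rank 8; reducing to Smith normal form yields diagonal entries (1,1,1,1,1,1,1,1).

Boundary ∂_2: C_2 → C_1 acts by ∂[p,q,r] = [q,r] − [p,r] + [p,q]. For instance
  ∂[v_0,v_3,v_5] = [v_3,v_5] − [v_0,v_5] + [v_0,v_3],
  ∂[v_0,v_6,v_7] = [v_6,v_7] − [v_0,v_7] + [v_0,v_6].
The resulting 27×18 matrix has rank 18, and its Smith normal form has invariant factors (1,1,1,1,1,1,1,1,1,1,1,1,1,1,1,1,1,2).

Computing H_k = (kernel of ∂_k) / (image of ∂_{k+1}):

  H_2: rank ker ∂_2 − rank ∂_3 = (18 − 18) − 0 = 0, and there is no ∂_3, so H_2 = 0.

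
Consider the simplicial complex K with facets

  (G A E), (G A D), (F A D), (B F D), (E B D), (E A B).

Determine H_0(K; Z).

H_0 ≅ Z.

Fix the vertex order A < B < D < E < F < G and write every simplex with vertices in increasing order. Then dim K = 2 and the simplices of K are:

  0-simplices (6): A, B, D, E, F, G
  1-simplices (12): AB, AD, AE, AF, AG, BD, BE, BF, DE, DF, DG, EG
  2-simplices (6): ABE, ADF, ADG, AEG, BDE, BDF

Hence C_0 ≅ Z^6, C_1 ≅ Z^12, C_2 ≅ Z^6.

Boundary ∂_1: C_1 → C_0 maps an edge to its endpoints' difference, ∂[p,q] = q − p.
The 6×12 boundary matrix has rank 5 and Smith normal form diag(1,1,1,1,1).

The boundary map ∂_2: C_2 → C_1 acts by ∂[p,q,r] = [q,r] − [p,r] + [p,q]. For instance
  ∂ABE = BE − AE + AB,
  ∂ADG = DG − AG + AD.
This gives a 12×6 integer matrix of rank 6; reducing to Smith normal form yields diagonal entries (1,1,1,1,1,1).

From H_k ≅ ker(∂_k) / im(∂_{k+1}) we obtain:

  H_0: rank C_0 − rank ∂_1 = 6 − 5 = 1, and the invariant factors of ∂_1 are all 1, so H_0 ≅ Z.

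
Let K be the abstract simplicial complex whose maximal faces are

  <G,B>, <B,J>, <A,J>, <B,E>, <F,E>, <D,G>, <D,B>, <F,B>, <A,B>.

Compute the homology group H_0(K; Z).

H_0 = Z.

Take the total order A < B < D < E < F < G < J on the vertex set. Then K (dimension 1) consists of the simplices:

  0-simplices (7): A, B, D, E, F, G, J
  1-simplices (9): AB, AJ, BD, BE, BF, BG, BJ, DG, EF

so the chain groups are C_0 ≅ Z^7, C_1 ≅ Z^9.

Boundary ∂_1: C_1 → C_0 is given by ∂[p,q] = [q] − [p].
As a 7×9 matrix over Z this has rank 6, with invariant factors (1,1,1,1,1,1).

Reading off H_k = ker ∂_k / im ∂_{k+1}:

  H_0: rank C_0 − rank ∂_1 = 7 − 6 = 1, and the invariant factors of ∂_1 are all 1, so H_0 = Z.

(K is a triangulation of a wedge of 3 circles.)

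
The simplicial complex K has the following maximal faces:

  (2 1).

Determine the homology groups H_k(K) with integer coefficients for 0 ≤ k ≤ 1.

Fix the vertex order 1 < 2 and write every simplex with vertices in increasing order. Then dim K = 1 and the simplices of K are:

  0-simplices (2): [1], [2]
  1-simplices (1): [1,2]

giving chain groups C_0 ≅ Z^2, C_1 ≅ Z^1.

Boundary ∂_1: C_1 → C_0 is given by ∂[p,q] = [q] − [p].
The resulting 2×1 matrix has rank 1, and its Smith normal form has invariant factors (1).

Reading off H_k = ker ∂_k / im ∂_{k+1}:

  H_0: rank C_0 − rank ∂_1 = 2 − 1 = 1, and the invariant factors of ∂_1 are all 1, so H_0 ≅ Z.
  H_1: rank ker ∂_1 − rank ∂_2 = (1 − 1) − 0 = 0, and there is no ∂_2, so H_1 ≅ 0.

(K is a triangulation of the 1-simplex.)

H_0 = Z,  H_1 = 0.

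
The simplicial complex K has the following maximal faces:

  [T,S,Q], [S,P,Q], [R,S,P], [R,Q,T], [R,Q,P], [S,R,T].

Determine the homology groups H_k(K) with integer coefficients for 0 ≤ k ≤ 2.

H_0 = Z,  H_1 = 0,  H_2 = Z.

Fix the vertex order P < Q < R < S < T and write every simplex with vertices in increasing order. Then dim K = 2 and the simplices of K are:

  0-simplices (5): P, Q, R, S, T
  1-simplices (9): PQ, PR, PS, QR, QS, QT, RS, RT, ST
  2-simplices (6): PQR, PQS, PRS, QRT, QST, RST

Hence C_0 ≅ Z^5, C_1 ≅ Z^9, C_2 ≅ Z^6.

∂_1: C_1 → C_0 maps an edge to its endpoints' difference, ∂[p,q] = q − p. For instance
  ∂ST = T − S.
The resulting 5×9 matrix has rank 4, and its Smith normal form has invariant factors (1,1,1,1).

The boundary map ∂_2: C_2 → C_1 sends each 2-simplex [p,q,r] to [q,r] − [p,r] + [p,q]. For instance
  ∂RST = ST − RT + RS,
  ∂QRT = RT − QT + QR.
As a 9×6 matrix over Z this has rank 5, with invariant factors (1,1,1,1,1).

Now H_k = ker ∂_k / im ∂_{k+1}, so:

  H_0: rank C_0 − rank ∂_1 = 5 − 4 = 1, and the invariant factors of ∂_1 are all 1, so H_0 = Z.
  H_1: rank ker ∂_1 − rank ∂_2 = (9 − 4) − 5 = 0, and the invariant factors of ∂_2 are all 1, so H_1 = 0.
  H_2: rank ker ∂_2 − rank ∂_3 = (6 − 5) − 0 = 1, and there is no ∂_3, so H_2 = Z.

(K is a triangulation of the 2-sphere S^2.)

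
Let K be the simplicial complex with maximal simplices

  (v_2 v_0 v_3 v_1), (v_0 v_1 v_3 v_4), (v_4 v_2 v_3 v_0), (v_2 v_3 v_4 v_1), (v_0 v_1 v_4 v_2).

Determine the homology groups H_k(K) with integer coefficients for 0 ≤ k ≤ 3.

H_0 = Z,  H_1 = 0,  H_2 = 0,  H_3 = Z.

Take the total order v_0 < v_1 < v_2 < v_3 < v_4 on the vertex set. Then K (dimension 3) consists of the simplices:

  0-simplices (5): [v_0], [v_1], [v_2], [v_3], [v_4]
  1-simplices (10): [v_0,v_1], [v_0,v_2], [v_0,v_3], [v_0,v_4], [v_1,v_2], [v_1,v_3], [v_1,v_4], [v_2,v_3], [v_2,v_4], [v_3,v_4]
  2-simplices (10): [v_0,v_1,v_2], [v_0,v_1,v_3], [v_0,v_1,v_4], [v_0,v_2,v_3], [v_0,v_2,v_4], [v_0,v_3,v_4], [v_1,v_2,v_3], [v_1,v_2,v_4], [v_1,v_3,v_4], [v_2,v_3,v_4]
  3-simplices (5): [v_0,v_1,v_2,v_3], [v_0,v_1,v_2,v_4], [v_0,v_1,v_3,v_4], [v_0,v_2,v_3,v_4], [v_1,v_2,v_3,v_4]

giving chain groups C_0 ≅ Z^5, C_1 ≅ Z^10, C_2 ≅ Z^10, C_3 ≅ Z^5.

Boundary ∂_1: C_1 → C_0 maps an edge to its endpoints' difference, ∂[p,q] = q − p.
The resulting 5×10 matrix has rank 4, and its Smith normal form has invariant factors (1,1,1,1).

Boundary ∂_2: C_2 → C_1 acts by ∂[p,q,r] = [q,r] − [p,r] + [p,q]. For instance
  ∂[v_2,v_3,v_4] = [v_3,v_4] − [v_2,v_4] + [v_2,v_3],
  ∂[v_0,v_3,v_4] = [v_3,v_4] − [v_0,v_4] + [v_0,v_3].
This gives a 10×10 integer matrix of rank 6; reducing to Smith normal form yields diagonal entries (1,1,1,1,1,1).

Boundary ∂_3: C_3 → C_2 sends each 3-simplex σ to the alternating sum Σ_i (−1)^i (σ with its i-th vertex removed). For instance
  ∂[v_0,v_1,v_2,v_3] = [v_1,v_2,v_3] − [v_0,v_2,v_3] + [v_0,v_1,v_3] − [v_0,v_1,v_2],
  ∂[v_0,v_1,v_3,v_4] = [v_1,v_3,v_4] − [v_0,v_3,v_4] + [v_0,v_1,v_4] − [v_0,v_1,v_3].
This gives a 10×5 integer matrix of rank 4; reducing to Smith normal form yields diagonal entries (1,1,1,1).

Now H_k = ker ∂_k / im ∂_{k+1}, so:

  H_0: rank C_0 − rank ∂_1 = 5 − 4 = 1, and the invariant factors of ∂_1 are all 1, so H_0 = Z.
  H_1: rank ker ∂_1 − rank ∂_2 = (10 − 4) − 6 = 0, and the invariant factors of ∂_2 are all 1, so H_1 = 0.
  H_2: rank ker ∂_2 − rank ∂_3 = (10 − 6) − 4 = 0, and the invariant factors of ∂_3 are all 1, so H_2 = 0.
  H_3: rank ker ∂_3 − rank ∂_4 = (5 − 4) − 0 = 1, and there is no ∂_4, so H_3 = Z.

As a check, the Euler characteristic is 5 − 10 + 10 − 5 = 0, which agrees with 1 − 0 + 0 − 1 = 0.
(K is a triangulation of the 3-sphere S^3.)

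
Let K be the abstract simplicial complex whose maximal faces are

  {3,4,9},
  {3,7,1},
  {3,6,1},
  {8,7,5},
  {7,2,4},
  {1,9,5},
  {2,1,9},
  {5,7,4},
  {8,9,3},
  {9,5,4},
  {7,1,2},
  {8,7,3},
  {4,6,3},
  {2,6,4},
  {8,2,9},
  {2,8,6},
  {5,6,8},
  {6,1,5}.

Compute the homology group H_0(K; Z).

Order the vertices as 1 < 2 < 3 < 4 < 5 < 6 < 7 < 8 < 9. Listing each simplex with vertices in this order, K has dimension 2 with simplices:

  0-simplices (9): [1], [2], [3], [4], [5], [6], [7], [8], [9]
  1-simplices (27): (27 of them)
  2-simplices (18): [1,2,7], [1,2,9], [1,3,6], [1,3,7], [1,5,6], [1,5,9], [2,4,6], [2,4,7], [2,6,8], [2,8,9], [3,4,6], [3,4,9], [3,7,8], [3,8,9], [4,5,7], [4,5,9], [5,6,8], [5,7,8]

so the chain groups are C_0 ≅ Z^9, C_1 ≅ Z^27, C_2 ≅ Z^18.

Boundary ∂_1: C_1 → C_0 is given by ∂[p,q] = [q] − [p]. For instance
  ∂[1,3] = [3] − [1].
This gives a 9×27 integer matrix of rank 8; reducing to Smith normal form yields diagonal entries (1,1,1,1,1,1,1,1).

The boundary map ∂_2: C_2 → C_1 maps a triangle to the signed sum of its edges. For instance
  ∂[5,7,8] = [7,8] − [5,8] + [5,7],
  ∂[2,4,6] = [4,6] − [2,6] + [2,4].
As a 27×18 matrix over Z this has rank 17, with invariant factors (1,1,1,1,1,1,1,1,1,1,1,1,1,1,1,1,1).

Now H_k = ker ∂_k / im ∂_{k+1}, so:

  H_0: rank C_0 − rank ∂_1 = 9 − 8 = 1, and the invariant factors of ∂_1 are all 1, so H_0 = Z.

H_0 ≅ Z.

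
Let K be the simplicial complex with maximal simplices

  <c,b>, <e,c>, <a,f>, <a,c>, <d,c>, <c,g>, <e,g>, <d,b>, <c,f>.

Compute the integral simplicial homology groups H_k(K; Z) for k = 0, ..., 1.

Order the vertices as a < b < c < d < e < f < g. Listing each simplex with vertices in this order, K has dimension 1 with simplices:

  0-simplices (7): a, b, c, d, e, f, g
  1-simplices (9): ac, af, bc, bd, cd, ce, cf, cg, eg

so the chain groups are C_0 ≅ Z^7, C_1 ≅ Z^9.

The boundary map ∂_1: C_1 → C_0 maps an edge to its endpoints' difference, ∂[p,q] = q − p. For instance
  ∂eg = g − e.
This gives a 7×9 integer matrix of rank 6; reducing to Smith normal form yields diagonal entries (1,1,1,1,1,1).

Computing H_k = (kernel of ∂_k) / (image of ∂_{k+1}):

  H_0: rank C_0 − rank ∂_1 = 7 − 6 = 1, and the invariant factors of ∂_1 are all 1, so H_0 ≅ Z.
  H_1: rank ker ∂_1 − rank ∂_2 = (9 − 6) − 0 = 3, and there is no ∂_2, so H_1 ≅ Z^3.

(K is a triangulation of a wedge of 3 circles.)

H_0 ≅ Z,  H_1 ≅ Z^3.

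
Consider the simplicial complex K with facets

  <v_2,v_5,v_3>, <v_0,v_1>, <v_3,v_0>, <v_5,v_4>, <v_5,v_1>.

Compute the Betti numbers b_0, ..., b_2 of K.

Order the vertices as v_0 < v_1 < v_2 < v_3 < v_4 < v_5. Listing each simplex with vertices in this order, K has dimension 2 with simplices:

  0-simplices (6): [v_0], [v_1], [v_2], [v_3], [v_4], [v_5]
  1-simplices (7): [v_0,v_1], [v_0,v_3], [v_1,v_5], [v_2,v_3], [v_2,v_5], [v_3,v_5], [v_4,v_5]
  2-simplices (1): [v_2,v_3,v_5]

Hence C_0 ≅ Z^6, C_1 ≅ Z^7, C_2 ≅ Z^1.

Boundary ∂_1: C_1 → C_0 sends each edge [p,q] (with p < q) to q − p.
The resulting 6×7 matrix has rank 5, and its Smith normal form has invariant factors (1,1,1,1,1).

Boundary ∂_2: C_2 → C_1 sends each 2-simplex [p,q,r] to [q,r] − [p,r] + [p,q]. For instance
  ∂[v_2,v_3,v_5] = [v_3,v_5] − [v_2,v_5] + [v_2,v_3].
This gives a 7×1 integer matrix of rank 1; reducing to Smith normal form yields diagonal entries (1).

From H_k ≅ ker(∂_k) / im(∂_{k+1}) we obtain:

  H_0: rank C_0 − rank ∂_1 = 6 − 5 = 1, and the invariant factors of ∂_1 are all 1, so H_0 = Z.
  H_1: rank ker ∂_1 − rank ∂_2 = (7 − 5) − 1 = 1, and the invariant factors of ∂_2 are all 1, so H_1 = Z.
  H_2: rank ker ∂_2 − rank ∂_3 = (1 − 1) − 0 = 0, and there is no ∂_3, so H_2 = 0.

Hence the Betti numbers are b_0 = 1, b_1 = 1, b_2 = 0.

b_0 = 1, b_1 = 1, b_2 = 0.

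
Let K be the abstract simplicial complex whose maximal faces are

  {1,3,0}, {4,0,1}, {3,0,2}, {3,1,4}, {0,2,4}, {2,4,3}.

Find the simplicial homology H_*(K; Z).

H_0 = Z,  H_1 = 0,  H_2 = Z.

Take the total order 0 < 1 < 2 < 3 < 4 on the vertex set. Then K (dimension 2) consists of the simplices:

  0-simplices (5): [0], [1], [2], [3], [4]
  1-simplices (9): [0,1], [0,2], [0,3], [0,4], [1,3], [1,4], [2,3], [2,4], [3,4]
  2-simplices (6): [0,1,3], [0,1,4], [0,2,3], [0,2,4], [1,3,4], [2,3,4]

Hence C_0 ≅ Z^5, C_1 ≅ Z^9, C_2 ≅ Z^6.

∂_1: C_1 → C_0 is given by ∂[p,q] = [q] − [p]. For instance
  ∂[2,4] = [4] − [2].
The resulting 5×9 matrix has rank 4, and its Smith normal form has invariant factors (1,1,1,1).

Boundary ∂_2: C_2 → C_1 maps a triangle to the signed sum of its edges. For instance
  ∂[0,1,4] = [1,4] − [0,4] + [0,1],
  ∂[0,2,4] = [2,4] − [0,4] + [0,2].
The resulting 9×6 matrix has rank 5, and its Smith normal form has invariant factors (1,1,1,1,1).

Now H_k = ker ∂_k / im ∂_{k+1}, so:

  H_0: rank C_0 − rank ∂_1 = 5 − 4 = 1, and the invariant factors of ∂_1 are all 1, so H_0 ≅ Z.
  H_1: rank ker ∂_1 − rank ∂_2 = (9 − 4) − 5 = 0, and the invariant factors of ∂_2 are all 1, so H_1 ≅ 0.
  H_2: rank ker ∂_2 − rank ∂_3 = (6 − 5) − 0 = 1, and there is no ∂_3, so H_2 ≅ Z.

As a check, the Euler characteristic is 5 − 9 + 6 = 2, which agrees with 1 − 0 + 1 = 2.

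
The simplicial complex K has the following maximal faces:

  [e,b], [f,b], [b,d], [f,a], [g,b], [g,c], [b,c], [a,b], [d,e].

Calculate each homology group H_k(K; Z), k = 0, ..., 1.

H_0 = Z,  H_1 = Z^3.

Fix the vertex order a < b < c < d < e < f < g and write every simplex with vertices in increasing order. Then dim K = 1 and the simplices of K are:

  0-simplices (7): a, b, c, d, e, f, g
  1-simplices (9): ab, af, bc, bd, be, bf, bg, cg, de

Hence C_0 ≅ Z^7, C_1 ≅ Z^9.

The boundary map ∂_1: C_1 → C_0 maps an edge to its endpoints' difference, ∂[p,q] = q − p. For instance
  ∂bf = f − b.
As a 7×9 matrix over Z this has rank 6, with invariant factors (1,1,1,1,1,1).

Now H_k = ker ∂_k / im ∂_{k+1}, so:

  H_0: rank C_0 − rank ∂_1 = 7 − 6 = 1, and the invariant factors of ∂_1 are all 1, so H_0 = Z.
  H_1: rank ker ∂_1 − rank ∂_2 = (9 − 6) − 0 = 3, and there is no ∂_2, so H_1 = Z^3.

(K is a triangulation of a wedge of 3 circles.)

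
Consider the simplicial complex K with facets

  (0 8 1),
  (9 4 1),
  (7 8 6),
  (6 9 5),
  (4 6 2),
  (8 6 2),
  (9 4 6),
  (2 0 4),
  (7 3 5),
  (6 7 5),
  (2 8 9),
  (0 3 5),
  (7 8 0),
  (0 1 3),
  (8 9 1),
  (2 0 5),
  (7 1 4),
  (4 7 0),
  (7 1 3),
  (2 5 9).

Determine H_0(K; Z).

We work with the vertex ordering 0 < 1 < 2 < 3 < 4 < 5 < 6 < 7 < 8 < 9. The simplices of K, each written with vertices in increasing order, are:

  0-simplices (10): [0], [1], [2], [3], [4], [5], [6], [7], [8], [9]
  1-simplices (30): (30 of them)
  2-simplices (20): (20 of them)

so the chain groups are C_0 ≅ Z^10, C_1 ≅ Z^30, C_2 ≅ Z^20.

∂_1: C_1 → C_0 is given by ∂[p,q] = [q] − [p].
The 10×30 boundary matrix has rank 9 and Smith normal form diag(1,1,1,1,1,1,1,1,1).

∂_2: C_2 → C_1 sends each 2-simplex [p,q,r] to [q,r] − [p,r] + [p,q]. For instance
  ∂[0,1,8] = [1,8] − [0,8] + [0,1],
  ∂[2,5,9] = [5,9] − [2,9] + [2,5].
This gives a 30×20 integer matrix of rank 20; reducing to Smith normal form yields diagonal entries (1,1,1,1,1,1,1,1,1,1,1,1,1,1,1,1,1,1,1,2).

From H_k ≅ ker(∂_k) / im(∂_{k+1}) we obtain:

  H_0: rank C_0 − rank ∂_1 = 10 − 9 = 1, and the invariant factors of ∂_1 are all 1, so H_0 ≅ Z.

H_0 ≅ Z.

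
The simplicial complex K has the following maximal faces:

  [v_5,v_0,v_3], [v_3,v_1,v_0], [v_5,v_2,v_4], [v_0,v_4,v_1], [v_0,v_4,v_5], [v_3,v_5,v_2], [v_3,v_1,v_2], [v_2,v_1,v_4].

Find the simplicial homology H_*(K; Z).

We work with the vertex ordering v_0 < v_1 < v_2 < v_3 < v_4 < v_5. The simplices of K, each written with vertices in increasing order, are:

  0-simplices (6): [v_0], [v_1], [v_2], [v_3], [v_4], [v_5]
  1-simplices (12): [v_0,v_1], [v_0,v_3], [v_0,v_4], [v_0,v_5], [v_1,v_2], [v_1,v_3], [v_1,v_4], [v_2,v_3], [v_2,v_4], [v_2,v_5], [v_3,v_5], [v_4,v_5]
  2-simplices (8): [v_0,v_1,v_3], [v_0,v_1,v_4], [v_0,v_3,v_5], [v_0,v_4,v_5], [v_1,v_2,v_3], [v_1,v_2,v_4], [v_2,v_3,v_5], [v_2,v_4,v_5]

so the chain groups are C_0 ≅ Z^6, C_1 ≅ Z^12, C_2 ≅ Z^8.

The boundary map ∂_1: C_1 → C_0 maps an edge to its endpoints' difference, ∂[p,q] = q − p.
The resulting 6×12 matrix has rank 5, and its Smith normal form has invariant factors (1,1,1,1,1).

The boundary map ∂_2: C_2 → C_1 sends each 2-simplex [p,q,r] to [q,r] − [p,r] + [p,q]. For instance
  ∂[v_1,v_2,v_3] = [v_2,v_3] − [v_1,v_3] + [v_1,v_2],
  ∂[v_0,v_1,v_3] = [v_1,v_3] − [v_0,v_3] + [v_0,v_1].
The resulting 12×8 matrix has rank 7, and its Smith normal form has invariant factors (1,1,1,1,1,1,1).

Computing H_k = (kernel of ∂_k) / (image of ∂_{k+1}):

  H_0: rank C_0 − rank ∂_1 = 6 − 5 = 1, and the invariant factors of ∂_1 are all 1, so H_0 = Z.
  H_1: rank ker ∂_1 − rank ∂_2 = (12 − 5) − 7 = 0, and the invariant factors of ∂_2 are all 1, so H_1 = 0.
  H_2: rank ker ∂_2 − rank ∂_3 = (8 − 7) − 0 = 1, and there is no ∂_3, so H_2 = Z.

As a check, the Euler characteristic is 6 − 12 + 8 = 2, which agrees with 1 − 0 + 1 = 2.

H_0 ≅ Z,  H_1 = 0,  H_2 ≅ Z.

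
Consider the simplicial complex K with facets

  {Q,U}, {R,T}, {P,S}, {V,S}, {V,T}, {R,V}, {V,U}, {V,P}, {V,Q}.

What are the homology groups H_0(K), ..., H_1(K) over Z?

H_0 ≅ Z,  H_1 ≅ Z^3.

K has 7 vertices, 9 edges.
rank ∂_0 = 0, rank ∂_1 = 6 ⇒ b_0 = 7 − 0 − 6 = 1; all invariant factors of ∂_1 are 1 so no torsion. So H_0 = Z.
rank ∂_1 = 6, rank ∂_2 = 0 ⇒ b_1 = 9 − 6 − 0 = 3. So H_1 = Z^3.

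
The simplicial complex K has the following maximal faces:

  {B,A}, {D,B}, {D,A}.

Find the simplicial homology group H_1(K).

H_1 ≅ Z.

Take the total order A < B < D on the vertex set. Then K (dimension 1) consists of the simplices:

  0-simplices (3): A, B, D
  1-simplices (3): AB, AD, BD

so the chain groups are C_0 ≅ Z^3, C_1 ≅ Z^3.

∂_1: C_1 → C_0 is given by ∂[p,q] = [q] − [p].
The resulting 3×3 matrix has rank 2, and its Smith normal form has invariant factors (1,1).

Reading off H_k = ker ∂_k / im ∂_{k+1}:

  H_1: rank ker ∂_1 − rank ∂_2 = (3 − 2) − 0 = 1, and there is no ∂_2, so H_1 ≅ Z.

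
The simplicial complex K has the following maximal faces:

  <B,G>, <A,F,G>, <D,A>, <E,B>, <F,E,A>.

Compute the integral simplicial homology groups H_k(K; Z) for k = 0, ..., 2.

H_0 = Z,  H_1 = Z,  H_2 = 0.

Order the vertices as A < B < D < E < F < G. Listing each simplex with vertices in this order, K has dimension 2 with simplices:

  0-simplices (6): A, B, D, E, F, G
  1-simplices (8): AD, AE, AF, AG, BE, BG, EF, FG
  2-simplices (2): AEF, AFG

so the chain groups are C_0 ≅ Z^6, C_1 ≅ Z^8, C_2 ≅ Z^2.

Boundary ∂_1: C_1 → C_0 sends each edge [p,q] (with p < q) to q − p.
The resulting 6×8 matrix has rank 5, and its Smith normal form has invariant factors (1,1,1,1,1).

The boundary map ∂_2: C_2 → C_1 sends each 2-simplex [p,q,r] to [q,r] − [p,r] + [p,q]. For instance
  ∂AEF = EF − AF + AE,
  ∂AFG = FG − AG + AF.
As a 8×2 matrix over Z this has rank 2, with invariant factors (1,1).

Now H_k = ker ∂_k / im ∂_{k+1}, so:

  H_0: rank C_0 − rank ∂_1 = 6 − 5 = 1, and the invariant factors of ∂_1 are all 1, so H_0 ≅ Z.
  H_1: rank ker ∂_1 − rank ∂_2 = (8 − 5) − 2 = 1, and the invariant factors of ∂_2 are all 1, so H_1 ≅ Z.
  H_2: rank ker ∂_2 − rank ∂_3 = (2 − 2) − 0 = 0, and there is no ∂_3, so H_2 ≅ 0.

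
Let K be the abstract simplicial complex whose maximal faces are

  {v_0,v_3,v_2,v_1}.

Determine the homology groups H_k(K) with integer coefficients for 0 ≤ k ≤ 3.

Take the total order v_0 < v_1 < v_2 < v_3 on the vertex set. Then K (dimension 3) consists of the simplices:

  0-simplices (4): [v_0], [v_1], [v_2], [v_3]
  1-simplices (6): [v_0,v_1], [v_0,v_2], [v_0,v_3], [v_1,v_2], [v_1,v_3], [v_2,v_3]
  2-simplices (4): [v_0,v_1,v_2], [v_0,v_1,v_3], [v_0,v_2,v_3], [v_1,v_2,v_3]
  3-simplices (1): [v_0,v_1,v_2,v_3]

Hence C_0 ≅ Z^4, C_1 ≅ Z^6, C_2 ≅ Z^4, C_3 ≅ Z^1.

∂_1: C_1 → C_0 is given by ∂[p,q] = [q] − [p].
This gives a 4×6 integer matrix of rank 3; reducing to Smith normal form yields diagonal entries (1,1,1).

The boundary map ∂_2: C_2 → C_1 sends each 2-simplex [p,q,r] to [q,r] − [p,r] + [p,q]. For instance
  ∂[v_1,v_2,v_3] = [v_2,v_3] − [v_1,v_3] + [v_1,v_2],
  ∂[v_0,v_1,v_3] = [v_1,v_3] − [v_0,v_3] + [v_0,v_1].
As a 6×4 matrix over Z this has rank 3, with invariant factors (1,1,1).

The boundary map ∂_3: C_3 → C_2 sends each 3-simplex σ to the alternating sum Σ_i (−1)^i (σ with its i-th vertex removed). For instance
  ∂[v_0,v_1,v_2,v_3] = [v_1,v_2,v_3] − [v_0,v_2,v_3] + [v_0,v_1,v_3] − [v_0,v_1,v_2].
This gives a 4×1 integer matrix of rank 1; reducing to Smith normal form yields diagonal entries (1).

Reading off H_k = ker ∂_k / im ∂_{k+1}:

  H_0: rank C_0 − rank ∂_1 = 4 − 3 = 1, and the invariant factors of ∂_1 are all 1, so H_0 ≅ Z.
  H_1: rank ker ∂_1 − rank ∂_2 = (6 − 3) − 3 = 0, and the invariant factors of ∂_2 are all 1, so H_1 ≅ 0.
  H_2: rank ker ∂_2 − rank ∂_3 = (4 − 3) − 1 = 0, and the invariant factors of ∂_3 are all 1, so H_2 ≅ 0.
  H_3: rank ker ∂_3 − rank ∂_4 = (1 − 1) − 0 = 0, and there is no ∂_4, so H_3 ≅ 0.

(K is a triangulation of the 3-simplex.)

H_0 ≅ Z,  H_1 = 0,  H_2 = 0,  H_3 = 0.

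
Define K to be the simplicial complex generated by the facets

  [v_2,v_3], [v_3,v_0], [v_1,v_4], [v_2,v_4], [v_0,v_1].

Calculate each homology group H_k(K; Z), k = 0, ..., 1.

H_0 = Z,  H_1 = Z.

Order the vertices as v_0 < v_1 < v_2 < v_3 < v_4. Listing each simplex with vertices in this order, K has dimension 1 with simplices:

  0-simplices (5): [v_0], [v_1], [v_2], [v_3], [v_4]
  1-simplices (5): [v_0,v_1], [v_0,v_3], [v_1,v_4], [v_2,v_3], [v_2,v_4]

so the chain groups are C_0 ≅ Z^5, C_1 ≅ Z^5.

∂_1: C_1 → C_0 maps an edge to its endpoints' difference, ∂[p,q] = q − p. For instance
  ∂[v_2,v_3] = [v_3] − [v_2].
As a 5×5 matrix over Z this has rank 4, with invariant factors (1,1,1,1).

Reading off H_k = ker ∂_k / im ∂_{k+1}:

  H_0: rank C_0 − rank ∂_1 = 5 − 4 = 1, and the invariant factors of ∂_1 are all 1, so H_0 ≅ Z.
  H_1: rank ker ∂_1 − rank ∂_2 = (5 − 4) − 0 = 1, and there is no ∂_2, so H_1 ≅ Z.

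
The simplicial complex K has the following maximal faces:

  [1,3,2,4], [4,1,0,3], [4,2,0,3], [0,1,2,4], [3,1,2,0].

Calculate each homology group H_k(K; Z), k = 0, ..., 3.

K has 5 vertices, 10 edges, 10 triangles, 5 3-simplices.
rank ∂_0 = 0, rank ∂_1 = 4 ⇒ b_0 = 5 − 0 − 4 = 1; all invariant factors of ∂_1 are 1 so no torsion. So H_0 = Z.
rank ∂_1 = 4, rank ∂_2 = 6 ⇒ b_1 = 10 − 4 − 6 = 0; all invariant factors of ∂_2 are 1 so no torsion. So H_1 = 0.
rank ∂_2 = 6, rank ∂_3 = 4 ⇒ b_2 = 10 − 6 − 4 = 0; all invariant factors of ∂_3 are 1 so no torsion. So H_2 = 0.
rank ∂_3 = 4, rank ∂_4 = 0 ⇒ b_3 = 5 − 4 − 0 = 1. So H_3 = Z.

H_0 = Z,  H_1 = 0,  H_2 = 0,  H_3 = Z.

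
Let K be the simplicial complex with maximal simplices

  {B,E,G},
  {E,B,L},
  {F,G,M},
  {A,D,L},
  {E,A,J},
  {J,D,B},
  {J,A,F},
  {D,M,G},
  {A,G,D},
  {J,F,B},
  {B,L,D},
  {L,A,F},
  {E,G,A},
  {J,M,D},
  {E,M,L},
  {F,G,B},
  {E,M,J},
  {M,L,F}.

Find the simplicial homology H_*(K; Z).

H_0 ≅ Z,  H_1 ≅ Z^2,  H_2 ≅ Z.

We work with the vertex ordering A < B < D < E < F < G < J < L < M. The simplices of K, each written with vertices in increasing order, are:

  0-simplices (9): A, B, D, E, F, G, J, L, M
  1-simplices (27): AD, AE, AF, AG, AJ, AL, BD, BE, BF, BG, BJ, BL, DG, DJ, DL, DM, EG, EJ, EL, EM, FG, FJ, FL, FM, GM, JM, LM
  2-simplices (18): ADG, ADL, AEG, AEJ, AFJ, AFL, BDJ, BDL, BEG, BEL, BFG, BFJ, DGM, DJM, EJM, ELM, FGM, FLM

giving chain groups C_0 ≅ Z^9, C_1 ≅ Z^27, C_2 ≅ Z^18.

Boundary ∂_1: C_1 → C_0 maps an edge to its endpoints' difference, ∂[p,q] = q − p.
This gives a 9×27 integer matrix of rank 8; reducing to Smith normal form yields diagonal entries (1,1,1,1,1,1,1,1).

Boundary ∂_2: C_2 → C_1 maps a triangle to the signed sum of its edges. For instance
  ∂ADL = DL − AL + AD,
  ∂FGM = GM − FM + FG.
As a 27×18 matrix over Z this has rank 17, with invariant factors (1,1,1,1,1,1,1,1,1,1,1,1,1,1,1,1,1).

Computing H_k = (kernel of ∂_k) / (image of ∂_{k+1}):

  H_0: rank C_0 − rank ∂_1 = 9 − 8 = 1, and the invariant factors of ∂_1 are all 1, so H_0 ≅ Z.
  H_1: rank ker ∂_1 − rank ∂_2 = (27 − 8) − 17 = 2, and the invariant factors of ∂_2 are all 1, so H_1 ≅ Z^2.
  H_2: rank ker ∂_2 − rank ∂_3 = (18 − 17) − 0 = 1, and there is no ∂_3, so H_2 ≅ Z.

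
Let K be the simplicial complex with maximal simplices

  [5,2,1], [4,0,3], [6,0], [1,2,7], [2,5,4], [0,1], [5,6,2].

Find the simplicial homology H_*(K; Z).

H_0 ≅ Z,  H_1 ≅ Z^2,  H_2 = 0.

We work with the vertex ordering 0 < 1 < 2 < 3 < 4 < 5 < 6 < 7. The simplices of K, each written with vertices in increasing order, are:

  0-simplices (8): [0], [1], [2], [3], [4], [5], [6], [7]
  1-simplices (14): [0,1], [0,3], [0,4], [0,6], [1,2], [1,5], [1,7], [2,4], [2,5], [2,6], [2,7], [3,4], [4,5], [5,6]
  2-simplices (5): [0,3,4], [1,2,5], [1,2,7], [2,4,5], [2,5,6]

Hence C_0 ≅ Z^8, C_1 ≅ Z^14, C_2 ≅ Z^5.

Boundary ∂_1: C_1 → C_0 maps an edge to its endpoints' difference, ∂[p,q] = q − p.
The resulting 8×14 matrix has rank 7, and its Smith normal form has invariant factors (1,1,1,1,1,1,1).

∂_2: C_2 → C_1 acts by ∂[p,q,r] = [q,r] − [p,r] + [p,q]. For instance
  ∂[0,3,4] = [3,4] − [0,4] + [0,3],
  ∂[1,2,7] = [2,7] − [1,7] + [1,2].
As a 14×5 matrix over Z this has rank 5, with invariant factors (1,1,1,1,1).

Now H_k = ker ∂_k / im ∂_{k+1}, so:

  H_0: rank C_0 − rank ∂_1 = 8 − 7 = 1, and the invariant factors of ∂_1 are all 1, so H_0 = Z.
  H_1: rank ker ∂_1 − rank ∂_2 = (14 − 7) − 5 = 2, and the invariant factors of ∂_2 are all 1, so H_1 = Z^2.
  H_2: rank ker ∂_2 − rank ∂_3 = (5 − 5) − 0 = 0, and there is no ∂_3, so H_2 = 0.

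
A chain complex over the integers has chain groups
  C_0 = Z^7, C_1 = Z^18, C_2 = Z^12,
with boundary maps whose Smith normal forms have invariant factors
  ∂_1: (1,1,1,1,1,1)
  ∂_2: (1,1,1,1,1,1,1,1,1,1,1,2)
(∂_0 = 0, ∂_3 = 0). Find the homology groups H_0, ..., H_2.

H_0: b_0 = 7 − 0 − 6 = 1; torsion from ∂_1 factors > 1: none. So H_0 = Z.
H_1: b_1 = 18 − 6 − 12 = 0; torsion from ∂_2 factors > 1: [2]. So H_1 = Z/2.
H_2: b_2 = 12 − 12 − 0 = 0; torsion from ∂_3 factors > 1: none. So H_2 = 0.

H_0 = Z,  H_1 = Z/2,  H_2 = 0.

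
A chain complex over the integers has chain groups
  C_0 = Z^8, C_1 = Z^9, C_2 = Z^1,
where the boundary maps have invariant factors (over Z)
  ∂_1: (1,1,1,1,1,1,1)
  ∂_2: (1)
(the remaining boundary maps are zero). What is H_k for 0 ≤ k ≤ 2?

H_0: b_0 = 8 − 0 − 7 = 1; torsion from ∂_1 factors > 1: none. So H_0 = Z.
H_1: b_1 = 9 − 7 − 1 = 1; torsion from ∂_2 factors > 1: none. So H_1 = Z.
H_2: b_2 = 1 − 1 − 0 = 0; torsion from ∂_3 factors > 1: none. So H_2 = 0.

H_0 = Z,  H_1 = Z,  H_2 = 0.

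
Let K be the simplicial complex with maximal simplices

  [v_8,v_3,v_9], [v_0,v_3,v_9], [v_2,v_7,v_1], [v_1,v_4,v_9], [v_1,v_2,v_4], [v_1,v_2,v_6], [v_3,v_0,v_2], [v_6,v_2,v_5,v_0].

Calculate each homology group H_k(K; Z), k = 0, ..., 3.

Order the vertices as v_0 < v_1 < v_2 < v_3 < v_4 < v_5 < v_6 < v_7 < v_8 < v_9. Listing each simplex with vertices in this order, K has dimension 3 with simplices:

  0-simplices (10): [v_0], [v_1], [v_2], [v_3], [v_4], [v_5], [v_6], [v_7], [v_8], [v_9]
  1-simplices (20): (20 of them)
  2-simplices (11): (11 of them)
  3-simplices (1): [v_0,v_2,v_5,v_6]

giving chain groups C_0 ≅ Z^10, C_1 ≅ Z^20, C_2 ≅ Z^11, C_3 ≅ Z^1.

∂_1: C_1 → C_0 sends each edge [p,q] (with p < q) to q − p. For instance
  ∂[v_0,v_5] = [v_5] − [v_0].
The resulting 10×20 matrix has rank 9, and its Smith normal form has invariant factors (1,1,1,1,1,1,1,1,1).

Boundary ∂_2: C_2 → C_1 maps a triangle to the signed sum of its edges. For instance
  ∂[v_0,v_2,v_5] = [v_2,v_5] − [v_0,v_5] + [v_0,v_2],
  ∂[v_3,v_8,v_9] = [v_8,v_9] − [v_3,v_9] + [v_3,v_8].
The resulting 20×11 matrix has rank 10, and its Smith normal form has invariant factors (1,1,1,1,1,1,1,1,1,1).

Boundary ∂_3: C_3 → C_2 sends each 3-simplex σ to the alternating sum Σ_i (−1)^i (σ with its i-th vertex removed). For instance
  ∂[v_0,v_2,v_5,v_6] = [v_2,v_5,v_6] − [v_0,v_5,v_6] + [v_0,v_2,v_6] − [v_0,v_2,v_5].
The 11×1 boundary matrix has rank 1 and Smith normal form diag(1).

From H_k ≅ ker(∂_k) / im(∂_{k+1}) we obtain:

  H_0: rank C_0 − rank ∂_1 = 10 − 9 = 1, and the invariant factors of ∂_1 are all 1, so H_0 = Z.
  H_1: rank ker ∂_1 − rank ∂_2 = (20 − 9) − 10 = 1, and the invariant factors of ∂_2 are all 1, so H_1 = Z.
  H_2: rank ker ∂_2 − rank ∂_3 = (11 − 10) − 1 = 0, and the invariant factors of ∂_3 are all 1, so H_2 = 0.
  H_3: rank ker ∂_3 − rank ∂_4 = (1 − 1) − 0 = 0, and there is no ∂_4, so H_3 = 0.

As a check, the Euler characteristic is 10 − 20 + 11 − 1 = 0, which agrees with 1 − 1 + 0 − 0 = 0.

H_0 = Z,  H_1 = Z,  H_2 = 0,  H_3 = 0.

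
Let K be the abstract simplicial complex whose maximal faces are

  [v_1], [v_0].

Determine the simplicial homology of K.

H_0 = Z^2.

Order the vertices as v_0 < v_1. Listing each simplex with vertices in this order, K has dimension 0 with simplices:

  0-simplices (2): [v_0], [v_1]

giving chain groups C_0 ≅ Z^2.

Computing H_k = (kernel of ∂_k) / (image of ∂_{k+1}):

  H_0: rank C_0 − rank ∂_1 = 2 − 0 = 2, and there is no ∂_1, so H_0 ≅ Z^2.

(K is a triangulation of a set of 2 points.)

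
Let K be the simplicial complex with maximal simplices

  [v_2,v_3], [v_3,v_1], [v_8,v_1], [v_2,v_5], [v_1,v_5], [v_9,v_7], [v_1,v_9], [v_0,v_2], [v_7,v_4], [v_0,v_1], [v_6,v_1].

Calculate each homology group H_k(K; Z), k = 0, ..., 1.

We work with the vertex ordering v_0 < v_1 < v_2 < v_3 < v_4 < v_5 < v_6 < v_7 < v_8 < v_9. The simplices of K, each written with vertices in increasing order, are:

  0-simplices (10): [v_0], [v_1], [v_2], [v_3], [v_4], [v_5], [v_6], [v_7], [v_8], [v_9]
  1-simplices (11): [v_0,v_1], [v_0,v_2], [v_1,v_3], [v_1,v_5], [v_1,v_6], [v_1,v_8], [v_1,v_9], [v_2,v_3], [v_2,v_5], [v_4,v_7], [v_7,v_9]

so the chain groups are C_0 ≅ Z^10, C_1 ≅ Z^11.

The boundary map ∂_1: C_1 → C_0 maps an edge to its endpoints' difference, ∂[p,q] = q − p. For instance
  ∂[v_0,v_2] = [v_2] − [v_0].
As a 10×11 matrix over Z this has rank 9, with invariant factors (1,1,1,1,1,1,1,1,1).

Computing H_k = (kernel of ∂_k) / (image of ∂_{k+1}):

  H_0: rank C_0 − rank ∂_1 = 10 − 9 = 1, and the invariant factors of ∂_1 are all 1, so H_0 = Z.
  H_1: rank ker ∂_1 − rank ∂_2 = (11 − 9) − 0 = 2, and there is no ∂_2, so H_1 = Z^2.

H_0 ≅ Z,  H_1 ≅ Z^2.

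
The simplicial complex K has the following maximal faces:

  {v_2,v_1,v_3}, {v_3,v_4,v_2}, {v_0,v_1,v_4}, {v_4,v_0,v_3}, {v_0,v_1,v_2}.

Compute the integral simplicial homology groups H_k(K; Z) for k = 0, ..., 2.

Take the total order v_0 < v_1 < v_2 < v_3 < v_4 on the vertex set. Then K (dimension 2) consists of the simplices:

  0-simplices (5): [v_0], [v_1], [v_2], [v_3], [v_4]
  1-simplices (10): [v_0,v_1], [v_0,v_2], [v_0,v_3], [v_0,v_4], [v_1,v_2], [v_1,v_3], [v_1,v_4], [v_2,v_3], [v_2,v_4], [v_3,v_4]
  2-simplices (5): [v_0,v_1,v_2], [v_0,v_1,v_4], [v_0,v_3,v_4], [v_1,v_2,v_3], [v_2,v_3,v_4]

giving chain groups C_0 ≅ Z^5, C_1 ≅ Z^10, C_2 ≅ Z^5.

∂_1: C_1 → C_0 sends each edge [p,q] (with p < q) to q − p. For instance
  ∂[v_0,v_4] = [v_4] − [v_0].
This gives a 5×10 integer matrix of rank 4; reducing to Smith normal form yields diagonal entries (1,1,1,1).

Boundary ∂_2: C_2 → C_1 acts by ∂[p,q,r] = [q,r] − [p,r] + [p,q]. For instance
  ∂[v_0,v_1,v_2] = [v_1,v_2] − [v_0,v_2] + [v_0,v_1],
  ∂[v_0,v_3,v_4] = [v_3,v_4] − [v_0,v_4] + [v_0,v_3].
The resulting 10×5 matrix has rank 5, and its Smith normal form has invariant factors (1,1,1,1,1).

From H_k ≅ ker(∂_k) / im(∂_{k+1}) we obtain:

  H_0: rank C_0 − rank ∂_1 = 5 − 4 = 1, and the invariant factors of ∂_1 are all 1, so H_0 = Z.
  H_1: rank ker ∂_1 − rank ∂_2 = (10 − 4) − 5 = 1, and the invariant factors of ∂_2 are all 1, so H_1 = Z.
  H_2: rank ker ∂_2 − rank ∂_3 = (5 − 5) − 0 = 0, and there is no ∂_3, so H_2 = 0.

(K is a triangulation of the Möbius band.)

H_0 = Z,  H_1 = Z,  H_2 = 0.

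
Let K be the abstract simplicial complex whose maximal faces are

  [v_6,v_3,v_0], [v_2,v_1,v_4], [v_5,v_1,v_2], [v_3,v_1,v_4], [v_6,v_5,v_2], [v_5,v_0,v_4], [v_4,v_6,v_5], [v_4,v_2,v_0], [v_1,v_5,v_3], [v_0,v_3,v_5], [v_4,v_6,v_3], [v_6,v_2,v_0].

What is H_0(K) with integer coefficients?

H_0 = Z.

We work with the vertex ordering v_0 < v_1 < v_2 < v_3 < v_4 < v_5 < v_6. The simplices of K, each written with vertices in increasing order, are:

  0-simplices (7): [v_0], [v_1], [v_2], [v_3], [v_4], [v_5], [v_6]
  1-simplices (18): (18 of them)
  2-simplices (12): (12 of them)

so the chain groups are C_0 ≅ Z^7, C_1 ≅ Z^18, C_2 ≅ Z^12.

∂_1: C_1 → C_0 is given by ∂[p,q] = [q] − [p]. For instance
  ∂[v_5,v_6] = [v_6] − [v_5].
The 7×18 boundary matrix has rank 6 and Smith normal form diag(1,1,1,1,1,1).

The boundary map ∂_2: C_2 → C_1 acts by ∂[p,q,r] = [q,r] − [p,r] + [p,q]. For instance
  ∂[v_1,v_3,v_4] = [v_3,v_4] − [v_1,v_4] + [v_1,v_3],
  ∂[v_0,v_2,v_4] = [v_2,v_4] − [v_0,v_4] + [v_0,v_2].
This gives a 18×12 integer matrix of rank 12; reducing to Smith normal form yields diagonal entries (1,1,1,1,1,1,1,1,1,1,1,2).

Reading off H_k = ker ∂_k / im ∂_{k+1}:

  H_0: rank C_0 − rank ∂_1 = 7 − 6 = 1, and the invariant factors of ∂_1 are all 1, so H_0 = Z.

(K is a triangulation of the real projective plane RP^2.)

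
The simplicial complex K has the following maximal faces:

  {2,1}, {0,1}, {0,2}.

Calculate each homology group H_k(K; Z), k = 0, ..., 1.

H_0 ≅ Z,  H_1 ≅ Z.

Take the total order 0 < 1 < 2 on the vertex set. Then K (dimension 1) consists of the simplices:

  0-simplices (3): [0], [1], [2]
  1-simplices (3): [0,1], [0,2], [1,2]

so the chain groups are C_0 ≅ Z^3, C_1 ≅ Z^3.

The boundary map ∂_1: C_1 → C_0 maps an edge to its endpoints' difference, ∂[p,q] = q − p. For instance
  ∂[0,2] = [2] − [0].
The 3×3 boundary matrix has rank 2 and Smith normal form diag(1,1).

Reading off H_k = ker ∂_k / im ∂_{k+1}:

  H_0: rank C_0 − rank ∂_1 = 3 − 2 = 1, and the invariant factors of ∂_1 are all 1, so H_0 = Z.
  H_1: rank ker ∂_1 − rank ∂_2 = (3 − 2) − 0 = 1, and there is no ∂_2, so H_1 = Z.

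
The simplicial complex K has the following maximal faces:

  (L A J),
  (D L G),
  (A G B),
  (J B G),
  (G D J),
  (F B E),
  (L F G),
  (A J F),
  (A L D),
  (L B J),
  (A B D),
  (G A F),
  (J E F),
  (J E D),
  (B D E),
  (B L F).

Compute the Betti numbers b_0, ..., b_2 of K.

We work with the vertex ordering A < B < D < E < F < G < J < L. The simplices of K, each written with vertices in increasing order, are:

  0-simplices (8): A, B, D, E, F, G, J, L
  1-simplices (24): AB, AD, AF, AG, AJ, AL, BD, BE, BF, BG, BJ, BL, DE, DG, DJ, DL, EF, EJ, FG, FJ, FL, GJ, GL, JL
  2-simplices (16): ABD, ABG, ADL, AFG, AFJ, AJL, BDE, BEF, BFL, BGJ, BJL, DEJ, DGJ, DGL, EFJ, FGL

so the chain groups are C_0 ≅ Z^8, C_1 ≅ Z^24, C_2 ≅ Z^16.

Boundary ∂_1: C_1 → C_0 sends each edge [p,q] (with p < q) to q − p.
The resulting 8×24 matrix has rank 7, and its Smith normal form has invariant factors (1,1,1,1,1,1,1).

The boundary map ∂_2: C_2 → C_1 acts by ∂[p,q,r] = [q,r] − [p,r] + [p,q]. For instance
  ∂DGJ = GJ − DJ + DG,
  ∂BGJ = GJ − BJ + BG.
The 24×16 boundary matrix has rank 15 and Smith normal form diag(1,1,1,1,1,1,1,1,1,1,1,1,1,1,1).

Computing H_k = (kernel of ∂_k) / (image of ∂_{k+1}):

  H_0: rank C_0 − rank ∂_1 = 8 − 7 = 1, and the invariant factors of ∂_1 are all 1, so H_0 ≅ Z.
  H_1: rank ker ∂_1 − rank ∂_2 = (24 − 7) − 15 = 2, and the invariant factors of ∂_2 are all 1, so H_1 ≅ Z^2.
  H_2: rank ker ∂_2 − rank ∂_3 = (16 − 15) − 0 = 1, and there is no ∂_3, so H_2 ≅ Z.

(K is a triangulation of the torus T^2.)

Hence the Betti numbers are b_0 = 1, b_1 = 2, b_2 = 1.

b_0 = 1, b_1 = 2, b_2 = 1.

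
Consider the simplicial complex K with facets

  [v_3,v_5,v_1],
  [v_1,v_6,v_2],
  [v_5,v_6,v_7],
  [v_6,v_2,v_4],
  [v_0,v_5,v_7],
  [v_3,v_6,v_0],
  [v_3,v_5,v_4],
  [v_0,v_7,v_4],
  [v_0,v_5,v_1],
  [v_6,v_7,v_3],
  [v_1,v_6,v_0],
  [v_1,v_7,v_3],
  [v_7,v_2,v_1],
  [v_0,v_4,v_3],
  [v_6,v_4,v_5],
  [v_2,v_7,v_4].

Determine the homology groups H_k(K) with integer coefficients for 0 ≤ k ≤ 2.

H_0 ≅ Z,  H_1 ≅ Z^2,  H_2 ≅ Z.

Fix the vertex order v_0 < v_1 < v_2 < v_3 < v_4 < v_5 < v_6 < v_7 and write every simplex with vertices in increasing order. Then dim K = 2 and the simplices of K are:

  0-simplices (8): [v_0], [v_1], [v_2], [v_3], [v_4], [v_5], [v_6], [v_7]
  1-simplices (24): (24 of them)
  2-simplices (16): (16 of them)

Hence C_0 ≅ Z^8, C_1 ≅ Z^24, C_2 ≅ Z^16.

Boundary ∂_1: C_1 → C_0 maps an edge to its endpoints' difference, ∂[p,q] = q − p. For instance
  ∂[v_1,v_6] = [v_6] − [v_1].
This gives a 8×24 integer matrix of rank 7; reducing to Smith normal form yields diagonal entries (1,1,1,1,1,1,1).

Boundary ∂_2: C_2 → C_1 maps a triangle to the signed sum of its edges. For instance
  ∂[v_2,v_4,v_7] = [v_4,v_7] − [v_2,v_7] + [v_2,v_4],
  ∂[v_2,v_4,v_6] = [v_4,v_6] − [v_2,v_6] + [v_2,v_4].
This gives a 24×16 integer matrix of rank 15; reducing to Smith normal form yields diagonal entries (1,1,1,1,1,1,1,1,1,1,1,1,1,1,1).

Computing H_k = (kernel of ∂_k) / (image of ∂_{k+1}):

  H_0: rank C_0 − rank ∂_1 = 8 − 7 = 1, and the invariant factors of ∂_1 are all 1, so H_0 = Z.
  H_1: rank ker ∂_1 − rank ∂_2 = (24 − 7) − 15 = 2, and the invariant factors of ∂_2 are all 1, so H_1 = Z^2.
  H_2: rank ker ∂_2 − rank ∂_3 = (16 − 15) − 0 = 1, and there is no ∂_3, so H_2 = Z.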